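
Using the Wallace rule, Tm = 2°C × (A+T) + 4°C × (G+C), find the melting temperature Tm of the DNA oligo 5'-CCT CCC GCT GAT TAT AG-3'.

52°C

Scanning the sequence gives C=6, A=3, T=5, G=3.
AT pairs contribute 8, GC pairs contribute 9.
Tm = 2(8) + 4(9) = 16 + 36 = 52°C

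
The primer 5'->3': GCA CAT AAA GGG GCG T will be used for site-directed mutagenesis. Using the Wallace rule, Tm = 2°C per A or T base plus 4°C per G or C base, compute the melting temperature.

Counting bases: T=2, G=6, C=3, A=5
AT pairs contribute 7, GC pairs contribute 9.
Tm = 2×7 + 4×9 = 50°C

50°C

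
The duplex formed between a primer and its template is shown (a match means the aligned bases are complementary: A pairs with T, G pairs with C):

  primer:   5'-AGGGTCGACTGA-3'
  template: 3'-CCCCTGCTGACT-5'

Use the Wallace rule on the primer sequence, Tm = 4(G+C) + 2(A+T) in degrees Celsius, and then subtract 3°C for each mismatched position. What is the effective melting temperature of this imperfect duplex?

32°C

Primer base counts: A=3, T=2, G=5, C=2 → A+T=5, G+C=7
Perfect-match Tm = 2(5) + 4(7) = 10 + 28 = 38°C
Mismatches (positions where the bases are not complementary): 2 (at positions 1, 5)
Effective Tm = 38 − 2×3 = 38 − 6 = 32°C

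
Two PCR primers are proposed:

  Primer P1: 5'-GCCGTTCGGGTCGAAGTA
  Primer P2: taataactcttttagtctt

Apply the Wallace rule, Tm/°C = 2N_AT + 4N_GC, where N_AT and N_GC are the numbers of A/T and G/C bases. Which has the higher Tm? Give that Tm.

Primer P1, 58°C

Primer P1: A+T=7, G+C=11 → Tm = 2(7)+4(11) = 58°C
Primer P2: A+T=15, G+C=4 → Tm = 2(15)+4(4) = 46°C
58°C vs 46°C → primer P1 is higher.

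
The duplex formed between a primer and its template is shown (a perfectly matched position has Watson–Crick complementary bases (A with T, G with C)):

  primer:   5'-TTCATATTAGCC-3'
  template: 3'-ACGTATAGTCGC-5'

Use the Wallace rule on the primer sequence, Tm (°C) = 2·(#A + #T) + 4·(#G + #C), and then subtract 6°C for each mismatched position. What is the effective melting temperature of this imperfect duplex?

Primer base counts: A=3, T=5, G=1, C=3 → A+T=8, G+C=4
Perfect-match Tm = 2(8) + 4(4) = 16 + 16 = 32°C
Mismatches (positions where the bases are not complementary): 3 (at positions 2, 8, 12)
Effective Tm = 32 − 3×6 = 32 − 18 = 14°C

14°C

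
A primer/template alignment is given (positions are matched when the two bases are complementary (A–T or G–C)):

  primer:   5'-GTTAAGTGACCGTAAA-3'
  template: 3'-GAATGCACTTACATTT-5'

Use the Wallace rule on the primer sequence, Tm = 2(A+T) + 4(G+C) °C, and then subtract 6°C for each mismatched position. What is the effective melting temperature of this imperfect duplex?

Primer base counts: A=6, T=4, G=4, C=2 → A+T=10, G+C=6
Perfect-match Tm = 2(10) + 4(6) = 20 + 24 = 44°C
Mismatches (positions where the bases are not complementary): 4 (at positions 1, 5, 10, 11)
Effective Tm = 44 − 4×6 = 44 − 24 = 20°C

20°C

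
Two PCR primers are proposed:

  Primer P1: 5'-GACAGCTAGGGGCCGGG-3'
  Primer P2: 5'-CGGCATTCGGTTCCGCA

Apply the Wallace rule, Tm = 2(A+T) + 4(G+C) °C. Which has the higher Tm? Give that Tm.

Primer P1, 60°C

Primer P1: A+T=4, G+C=13 → Tm = 2(4)+4(13) = 60°C
Primer P2: A+T=6, G+C=11 → Tm = 2(6)+4(11) = 56°C
60°C vs 56°C → primer P1 is higher.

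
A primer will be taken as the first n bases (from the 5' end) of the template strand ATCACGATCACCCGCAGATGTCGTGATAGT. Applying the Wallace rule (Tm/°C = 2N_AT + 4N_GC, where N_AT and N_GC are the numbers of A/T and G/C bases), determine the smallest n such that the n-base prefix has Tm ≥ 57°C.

First 18 bases: ATCACGATCACCCGCAGA → Tm = 56°C (< 57°C)
First 19 bases: ATCACGATCACCCGCAGAT → Tm = 58°C (≥ 57°C)
Each additional base adds 2°C (A/T) or 4°C (G/C), so Tm is non-decreasing in n; n = 19 is the first length to reach 57°C.

n = 19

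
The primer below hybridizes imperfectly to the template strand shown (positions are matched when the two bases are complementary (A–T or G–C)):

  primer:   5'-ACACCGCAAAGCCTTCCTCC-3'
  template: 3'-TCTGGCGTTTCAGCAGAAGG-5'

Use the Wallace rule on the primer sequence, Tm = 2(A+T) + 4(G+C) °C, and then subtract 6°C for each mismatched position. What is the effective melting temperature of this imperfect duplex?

Primer base counts: A=5, T=3, G=2, C=10 → A+T=8, G+C=12
Perfect-match Tm = 2(8) + 4(12) = 16 + 48 = 64°C
Mismatches (positions where the bases are not complementary): 4 (at positions 2, 12, 14, 17)
Effective Tm = 64 − 4×6 = 64 − 24 = 40°C

40°C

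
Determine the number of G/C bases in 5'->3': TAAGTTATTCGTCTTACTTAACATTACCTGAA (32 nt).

Base counts: G=3, C=6, A=10, T=13
Total G or C: 3 + 6 = 9

9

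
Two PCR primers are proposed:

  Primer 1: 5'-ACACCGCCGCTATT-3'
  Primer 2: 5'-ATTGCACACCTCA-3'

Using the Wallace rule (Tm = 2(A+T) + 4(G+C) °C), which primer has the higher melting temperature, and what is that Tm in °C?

Primer 1, 44°C

Primer 1: A+T=6, G+C=8 → Tm = 2(6)+4(8) = 44°C
Primer 2: A+T=7, G+C=6 → Tm = 2(7)+4(6) = 38°C
44°C vs 38°C → primer 1 is higher.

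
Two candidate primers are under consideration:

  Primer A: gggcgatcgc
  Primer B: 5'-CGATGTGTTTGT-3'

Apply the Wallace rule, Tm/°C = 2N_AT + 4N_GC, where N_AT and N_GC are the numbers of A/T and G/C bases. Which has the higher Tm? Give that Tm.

Primer A, 36°C

Primer A: A+T=2, G+C=8 → Tm = 2(2)+4(8) = 36°C
Primer B: A+T=7, G+C=5 → Tm = 2(7)+4(5) = 34°C
36°C vs 34°C → primer A is higher.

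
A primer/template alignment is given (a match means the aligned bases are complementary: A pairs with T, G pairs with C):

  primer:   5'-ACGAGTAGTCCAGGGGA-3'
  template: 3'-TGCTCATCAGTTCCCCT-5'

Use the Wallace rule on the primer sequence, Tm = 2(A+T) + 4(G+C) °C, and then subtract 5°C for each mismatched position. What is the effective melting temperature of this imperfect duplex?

49°C

Primer base counts: A=5, T=2, G=7, C=3 → A+T=7, G+C=10
Perfect-match Tm = 2(7) + 4(10) = 14 + 40 = 54°C
Mismatches (positions where the bases are not complementary): 1 (at position 11)
Effective Tm = 54 − 1×5 = 54 − 5 = 49°C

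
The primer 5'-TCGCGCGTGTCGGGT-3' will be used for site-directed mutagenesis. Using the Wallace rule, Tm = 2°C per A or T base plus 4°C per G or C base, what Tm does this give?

52°C

Base counts: G=7, C=4, T=4, A=0
So N_AT = 4 and N_GC = 11.
Tm = 2×4 + 4×11 = 52°C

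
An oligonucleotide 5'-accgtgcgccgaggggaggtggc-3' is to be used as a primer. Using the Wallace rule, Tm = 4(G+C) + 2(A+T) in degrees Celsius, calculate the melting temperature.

82°C

Base counts: C=6, G=12, A=3, T=2
So N_AT = 5 and N_GC = 18.
Tm = 4·18 + 2·5 = 72 + 10 = 82°C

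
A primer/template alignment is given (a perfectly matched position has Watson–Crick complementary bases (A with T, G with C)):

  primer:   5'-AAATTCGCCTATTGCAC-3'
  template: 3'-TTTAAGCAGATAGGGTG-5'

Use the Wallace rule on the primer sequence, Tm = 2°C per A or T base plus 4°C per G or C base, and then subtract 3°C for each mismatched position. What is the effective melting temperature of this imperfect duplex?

Primer base counts: A=5, T=5, G=2, C=5 → A+T=10, G+C=7
Perfect-match Tm = 2(10) + 4(7) = 20 + 28 = 48°C
Mismatches (positions where the bases are not complementary): 3 (at positions 8, 13, 14)
Effective Tm = 48 − 3×3 = 48 − 9 = 39°C

39°C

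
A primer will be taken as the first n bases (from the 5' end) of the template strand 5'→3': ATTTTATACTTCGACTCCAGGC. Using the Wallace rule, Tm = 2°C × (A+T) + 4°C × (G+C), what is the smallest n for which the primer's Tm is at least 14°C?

n = 7

First 6 bases: ATTTTA → Tm = 12°C (< 14°C)
First 7 bases: ATTTTAT → Tm = 14°C (≥ 14°C)
Since every base adds ≥2°C, Tm only increases with n, so the threshold is first crossed at n = 7.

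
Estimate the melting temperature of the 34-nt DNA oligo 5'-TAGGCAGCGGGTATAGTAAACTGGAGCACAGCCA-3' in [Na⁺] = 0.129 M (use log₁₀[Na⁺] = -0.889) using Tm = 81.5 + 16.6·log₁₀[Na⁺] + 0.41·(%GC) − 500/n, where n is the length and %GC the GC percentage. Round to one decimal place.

Length n = 34. Base counts: T=5, A=11, C=7, G=11
G+C = 18, so %GC = 18/34 × 100 = 52.941%
Salt term: 16.6 × (-0.889) = -14.757
GC term: 0.41 × 52.941 = 21.706; length term: −500/34 = −14.706
Tm = 81.5 + (-14.757) + 21.706 − 14.706 = 73.743 → 73.7°C

73.7°C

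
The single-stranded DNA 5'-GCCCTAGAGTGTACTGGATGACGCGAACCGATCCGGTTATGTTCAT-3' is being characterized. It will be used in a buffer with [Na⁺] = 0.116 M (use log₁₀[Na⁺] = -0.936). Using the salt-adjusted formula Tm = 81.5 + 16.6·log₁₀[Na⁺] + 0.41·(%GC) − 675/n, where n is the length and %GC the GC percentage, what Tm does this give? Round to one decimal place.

Length n = 46. Counting bases: A=10, C=11, T=12, G=13
G+C = 24, so %GC = 24/46 × 100 = 52.174%
Salt term: 16.6 × (-0.936) = -15.538
GC term: 0.41 × 52.174 = 21.391; length term: −675/46 = −14.674
Tm = 81.5 + (-15.538) + 21.391 − 14.674 = 72.679 → 72.7°C

72.7°C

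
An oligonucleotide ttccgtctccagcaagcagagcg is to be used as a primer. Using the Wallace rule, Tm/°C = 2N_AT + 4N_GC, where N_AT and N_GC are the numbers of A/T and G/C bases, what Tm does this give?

74°C

T=4, G=6, C=8, A=5
AT pairs contribute 9, GC pairs contribute 14.
Tm = 2(9) + 4(14) = 18 + 56 = 74°C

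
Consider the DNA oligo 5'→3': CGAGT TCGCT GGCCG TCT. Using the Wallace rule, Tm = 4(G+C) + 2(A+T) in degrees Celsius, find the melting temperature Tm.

Counting bases: T=5, C=6, A=1, G=6
AT pairs contribute 6, GC pairs contribute 12.
Tm = 2×6 + 4×12 = 60°C

60°C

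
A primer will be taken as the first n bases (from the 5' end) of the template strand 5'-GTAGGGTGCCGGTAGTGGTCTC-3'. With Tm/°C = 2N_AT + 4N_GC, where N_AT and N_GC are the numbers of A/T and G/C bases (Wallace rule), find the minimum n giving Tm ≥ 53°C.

First 16 bases: GTAGGGTGCCGGTAGT → Tm = 52°C (< 53°C)
First 17 bases: GTAGGGTGCCGGTAGTG → Tm = 56°C (≥ 53°C)
Each additional base adds 2°C (A/T) or 4°C (G/C), so Tm is non-decreasing in n; n = 17 is the first length to reach 53°C.

n = 17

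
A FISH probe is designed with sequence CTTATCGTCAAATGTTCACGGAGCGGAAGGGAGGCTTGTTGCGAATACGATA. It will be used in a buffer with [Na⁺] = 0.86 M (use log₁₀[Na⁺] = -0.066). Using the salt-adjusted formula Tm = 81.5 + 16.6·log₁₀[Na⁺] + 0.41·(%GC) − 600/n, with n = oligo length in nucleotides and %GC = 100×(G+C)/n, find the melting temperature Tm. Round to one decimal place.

Length n = 52. Scanning the sequence gives T=13, C=9, A=14, G=16.
G+C = 25, so %GC = 25/52 × 100 = 48.077%
Salt term: 16.6 × (-0.066) = -1.096
GC term: 0.41 × 48.077 = 19.712; length term: −600/52 = −11.538
Tm = 81.5 + (-1.096) + 19.712 − 11.538 = 88.578 → 88.6°C

88.6°C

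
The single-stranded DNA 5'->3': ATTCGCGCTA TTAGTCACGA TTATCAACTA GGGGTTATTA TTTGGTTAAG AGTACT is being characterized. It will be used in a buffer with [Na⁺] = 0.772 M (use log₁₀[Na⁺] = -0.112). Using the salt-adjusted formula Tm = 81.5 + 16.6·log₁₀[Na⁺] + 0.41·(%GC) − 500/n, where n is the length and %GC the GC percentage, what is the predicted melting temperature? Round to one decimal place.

85.4°C

Length n = 56. Base counts: A=15, G=12, T=21, C=8
G+C = 20, so %GC = 20/56 × 100 = 35.714%
Salt term: 16.6 × (-0.112) = -1.859
GC term: 0.41 × 35.714 = 14.643; length term: −500/56 = −8.929
Tm = 81.5 + (-1.859) + 14.643 − 8.929 = 85.355 → 85.4°C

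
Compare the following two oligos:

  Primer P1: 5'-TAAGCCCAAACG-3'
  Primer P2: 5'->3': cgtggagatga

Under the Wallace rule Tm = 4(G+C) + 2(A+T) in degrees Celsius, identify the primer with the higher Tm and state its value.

Primer P1: A+T=6, G+C=6 → Tm = 2(6)+4(6) = 36°C
Primer P2: A+T=5, G+C=6 → Tm = 2(5)+4(6) = 34°C
36°C vs 34°C → primer P1 is higher.

Primer P1, 36°C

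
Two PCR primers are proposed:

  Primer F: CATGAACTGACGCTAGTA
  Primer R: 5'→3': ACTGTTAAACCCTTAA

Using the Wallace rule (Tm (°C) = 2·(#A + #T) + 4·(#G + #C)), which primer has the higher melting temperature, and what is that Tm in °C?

Primer F, 52°C

Primer F: A+T=10, G+C=8 → Tm = 2(10)+4(8) = 52°C
Primer R: A+T=11, G+C=5 → Tm = 2(11)+4(5) = 42°C
52°C vs 42°C → primer F is higher.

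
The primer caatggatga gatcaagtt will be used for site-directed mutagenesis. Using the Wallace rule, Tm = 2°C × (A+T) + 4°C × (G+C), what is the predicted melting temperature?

52°C

G=5, A=7, T=5, C=2
AT pairs contribute 12, GC pairs contribute 7.
Tm = 2(12) + 4(7) = 24 + 28 = 52°C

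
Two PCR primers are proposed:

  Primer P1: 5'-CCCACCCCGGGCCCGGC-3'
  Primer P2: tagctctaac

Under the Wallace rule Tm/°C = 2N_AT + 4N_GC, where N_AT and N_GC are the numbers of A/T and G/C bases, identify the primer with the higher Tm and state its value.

Primer P1, 66°C

Primer P1: A+T=1, G+C=16 → Tm = 2(1)+4(16) = 66°C
Primer P2: A+T=6, G+C=4 → Tm = 2(6)+4(4) = 28°C
66°C vs 28°C → primer P1 is higher.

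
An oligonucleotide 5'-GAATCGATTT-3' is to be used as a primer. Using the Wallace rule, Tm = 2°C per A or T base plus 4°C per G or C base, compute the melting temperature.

Scanning the sequence gives T=4, C=1, A=3, G=2.
AT pairs contribute 7, GC pairs contribute 3.
Tm = 4·3 + 2·7 = 12 + 14 = 26°C

26°C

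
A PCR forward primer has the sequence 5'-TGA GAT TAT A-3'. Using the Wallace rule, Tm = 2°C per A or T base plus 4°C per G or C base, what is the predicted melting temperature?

Base counts: C=0, A=4, T=4, G=2
So N_AT = 8 and N_GC = 2.
Tm = 2(8) + 4(2) = 16 + 8 = 24°C

24°C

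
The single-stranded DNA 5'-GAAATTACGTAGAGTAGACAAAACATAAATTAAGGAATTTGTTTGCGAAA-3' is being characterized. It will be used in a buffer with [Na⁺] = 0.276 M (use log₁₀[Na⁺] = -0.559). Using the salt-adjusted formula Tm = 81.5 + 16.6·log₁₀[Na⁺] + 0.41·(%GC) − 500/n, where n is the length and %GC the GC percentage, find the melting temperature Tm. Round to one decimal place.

Length n = 50. Base counts: C=4, A=23, T=13, G=10
G+C = 14, so %GC = 14/50 × 100 = 28%
Salt term: 16.6 × (-0.559) = -9.279
GC term: 0.41 × 28 = 11.48; length term: −500/50 = −10
Tm = 81.5 + (-9.279) + 11.48 − 10 = 73.701 → 73.7°C

73.7°C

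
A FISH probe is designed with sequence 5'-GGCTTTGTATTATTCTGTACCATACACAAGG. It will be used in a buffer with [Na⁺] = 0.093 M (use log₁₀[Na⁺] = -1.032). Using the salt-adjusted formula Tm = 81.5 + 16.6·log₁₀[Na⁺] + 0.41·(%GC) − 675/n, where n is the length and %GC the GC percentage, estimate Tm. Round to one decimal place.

58.5°C

Length n = 31. Counting bases: C=6, A=8, G=6, T=11
G+C = 12, so %GC = 12/31 × 100 = 38.71%
Salt term: 16.6 × (-1.032) = -17.131
GC term: 0.41 × 38.71 = 15.871; length term: −675/31 = −21.774
Tm = 81.5 + (-17.131) + 15.871 − 21.774 = 58.466 → 58.5°C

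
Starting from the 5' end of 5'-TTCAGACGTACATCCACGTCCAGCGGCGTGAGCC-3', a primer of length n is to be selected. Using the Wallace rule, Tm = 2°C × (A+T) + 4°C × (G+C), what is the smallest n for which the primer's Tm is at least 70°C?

First 22 bases: TTCAGACGTACATCCACGTCCA → Tm = 66°C (< 70°C)
First 23 bases: TTCAGACGTACATCCACGTCCAG → Tm = 70°C (≥ 70°C)
Since every base adds ≥2°C, Tm only increases with n, so the threshold is first crossed at n = 23.

n = 23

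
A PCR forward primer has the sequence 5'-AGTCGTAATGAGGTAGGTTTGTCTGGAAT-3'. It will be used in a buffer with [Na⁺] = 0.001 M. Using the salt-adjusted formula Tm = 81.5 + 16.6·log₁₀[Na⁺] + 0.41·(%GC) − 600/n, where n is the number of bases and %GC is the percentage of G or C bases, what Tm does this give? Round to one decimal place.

Length n = 29. T=10, C=2, G=10, A=7
G+C = 12, so %GC = 12/29 × 100 = 41.379%
Salt term: 16.6 × (-3) = -49.8
GC term: 0.41 × 41.379 = 16.965; length term: −600/29 = −20.69
Tm = 81.5 + (-49.8) + 16.965 − 20.69 = 27.975 → 28.0°C

28.0°C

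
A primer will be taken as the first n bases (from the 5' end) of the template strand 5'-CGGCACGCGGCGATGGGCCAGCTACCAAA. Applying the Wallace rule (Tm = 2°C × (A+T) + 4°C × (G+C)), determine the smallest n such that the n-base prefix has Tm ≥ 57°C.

n = 16

First 15 bases: CGGCACGCGGCGATG → Tm = 54°C (< 57°C)
First 16 bases: CGGCACGCGGCGATGG → Tm = 58°C (≥ 57°C)
Each additional base adds 2°C (A/T) or 4°C (G/C), so Tm is non-decreasing in n; n = 16 is the first length to reach 57°C.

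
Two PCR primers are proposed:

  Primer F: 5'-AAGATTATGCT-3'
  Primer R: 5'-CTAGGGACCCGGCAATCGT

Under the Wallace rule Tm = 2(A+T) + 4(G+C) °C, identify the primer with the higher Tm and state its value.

Primer R, 62°C

Primer F: A+T=8, G+C=3 → Tm = 2(8)+4(3) = 28°C
Primer R: A+T=7, G+C=12 → Tm = 2(7)+4(12) = 62°C
28°C vs 62°C → primer R is higher.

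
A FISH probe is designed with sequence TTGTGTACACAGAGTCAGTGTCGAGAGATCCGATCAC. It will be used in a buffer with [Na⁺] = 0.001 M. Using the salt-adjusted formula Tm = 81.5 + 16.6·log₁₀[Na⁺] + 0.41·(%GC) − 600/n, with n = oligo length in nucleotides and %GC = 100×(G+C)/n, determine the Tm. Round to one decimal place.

Length n = 37. Counting bases: C=8, A=10, G=10, T=9
G+C = 18, so %GC = 18/37 × 100 = 48.649%
Salt term: 16.6 × (-3) = -49.8
GC term: 0.41 × 48.649 = 19.946; length term: −600/37 = −16.216
Tm = 81.5 + (-49.8) + 19.946 − 16.216 = 35.43 → 35.4°C

35.4°C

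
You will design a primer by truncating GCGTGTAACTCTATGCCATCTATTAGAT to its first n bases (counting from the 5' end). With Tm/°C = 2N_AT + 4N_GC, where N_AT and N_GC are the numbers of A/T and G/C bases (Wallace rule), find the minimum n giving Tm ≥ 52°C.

n = 17

First 16 bases: GCGTGTAACTCTATGC → Tm = 48°C (< 52°C)
First 17 bases: GCGTGTAACTCTATGCC → Tm = 52°C (≥ 52°C)
Since every base adds ≥2°C, Tm only increases with n, so the threshold is first crossed at n = 17.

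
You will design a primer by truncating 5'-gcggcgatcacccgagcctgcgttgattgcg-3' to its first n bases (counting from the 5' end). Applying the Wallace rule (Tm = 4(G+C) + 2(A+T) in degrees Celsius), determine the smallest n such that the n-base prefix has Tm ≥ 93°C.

n = 29

First 28 bases: GCGGCGATCACCCGAGCCTGCGTTGATT → Tm = 92°C (< 93°C)
First 29 bases: GCGGCGATCACCCGAGCCTGCGTTGATTG → Tm = 96°C (≥ 93°C)
Since every base adds ≥2°C, Tm only increases with n, so the threshold is first crossed at n = 29.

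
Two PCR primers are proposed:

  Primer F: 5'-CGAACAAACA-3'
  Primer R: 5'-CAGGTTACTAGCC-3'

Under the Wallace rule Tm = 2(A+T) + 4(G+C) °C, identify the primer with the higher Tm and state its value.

Primer F: A+T=6, G+C=4 → Tm = 2(6)+4(4) = 28°C
Primer R: A+T=6, G+C=7 → Tm = 2(6)+4(7) = 40°C
28°C vs 40°C → primer R is higher.

Primer R, 40°C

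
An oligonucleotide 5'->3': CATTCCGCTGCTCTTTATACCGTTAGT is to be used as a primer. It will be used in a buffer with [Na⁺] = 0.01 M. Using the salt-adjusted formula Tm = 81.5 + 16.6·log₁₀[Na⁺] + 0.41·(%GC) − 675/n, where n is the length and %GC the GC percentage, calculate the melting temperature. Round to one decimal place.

41.5°C

Length n = 27. G=4, C=8, T=11, A=4
G+C = 12, so %GC = 12/27 × 100 = 44.444%
Salt term: 16.6 × (-2) = -33.2
GC term: 0.41 × 44.444 = 18.222; length term: −675/27 = −25
Tm = 81.5 + (-33.2) + 18.222 − 25 = 41.522 → 41.5°C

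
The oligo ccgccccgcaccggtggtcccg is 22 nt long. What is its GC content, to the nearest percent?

Scanning the sequence gives G=7, T=2, A=1, C=12.
G+C = 7 + 12 = 19 out of 22 bases
%GC = 19/22 × 100 = 86.36% ≈ 86%

86%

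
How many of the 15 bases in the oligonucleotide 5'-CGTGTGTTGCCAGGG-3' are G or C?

Scanning the sequence gives G=7, C=3, A=1, T=4.
G+C = 7 + 3 = 10

10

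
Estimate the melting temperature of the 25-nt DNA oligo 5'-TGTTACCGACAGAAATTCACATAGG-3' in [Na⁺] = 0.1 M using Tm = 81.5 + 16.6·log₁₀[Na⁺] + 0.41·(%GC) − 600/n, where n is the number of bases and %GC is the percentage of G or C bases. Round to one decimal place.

Length n = 25. Counting bases: G=5, A=9, C=5, T=6
G+C = 10, so %GC = 10/25 × 100 = 40%
Salt term: 16.6 × (-1) = -16.6
GC term: 0.41 × 40 = 16.4; length term: −600/25 = −24
Tm = 81.5 + (-16.6) + 16.4 − 24 = 57.3 → 57.3°C

57.3°C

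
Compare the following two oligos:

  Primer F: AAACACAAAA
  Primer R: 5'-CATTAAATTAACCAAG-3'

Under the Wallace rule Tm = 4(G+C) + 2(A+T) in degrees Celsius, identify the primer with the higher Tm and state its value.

Primer R, 40°C

Primer F: A+T=8, G+C=2 → Tm = 2(8)+4(2) = 24°C
Primer R: A+T=12, G+C=4 → Tm = 2(12)+4(4) = 40°C
24°C vs 40°C → primer R is higher.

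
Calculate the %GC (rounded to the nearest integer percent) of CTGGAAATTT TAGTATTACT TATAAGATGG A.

26%

A=11, C=2, G=6, T=12
G+C = 6 + 2 = 8 out of 31 bases
%GC = 8/31 × 100 = 25.81% ≈ 26%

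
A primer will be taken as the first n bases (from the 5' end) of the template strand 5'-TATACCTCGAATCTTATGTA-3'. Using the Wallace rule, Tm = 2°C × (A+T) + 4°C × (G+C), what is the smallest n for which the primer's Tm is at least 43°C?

First 16 bases: TATACCTCGAATCTTA → Tm = 42°C (< 43°C)
First 17 bases: TATACCTCGAATCTTAT → Tm = 44°C (≥ 43°C)
Since every base adds ≥2°C, Tm only increases with n, so the threshold is first crossed at n = 17.

n = 17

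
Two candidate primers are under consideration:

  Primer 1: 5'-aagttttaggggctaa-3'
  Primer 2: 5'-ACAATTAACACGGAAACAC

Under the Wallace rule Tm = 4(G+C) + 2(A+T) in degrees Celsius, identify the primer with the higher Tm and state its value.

Primer 1: A+T=10, G+C=6 → Tm = 2(10)+4(6) = 44°C
Primer 2: A+T=12, G+C=7 → Tm = 2(12)+4(7) = 52°C
44°C vs 52°C → primer 2 is higher.

Primer 2, 52°C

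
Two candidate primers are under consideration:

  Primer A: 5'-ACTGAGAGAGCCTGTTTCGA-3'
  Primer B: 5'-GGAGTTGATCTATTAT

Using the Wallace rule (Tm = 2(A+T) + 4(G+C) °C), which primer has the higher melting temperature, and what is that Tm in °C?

Primer A, 60°C

Primer A: A+T=10, G+C=10 → Tm = 2(10)+4(10) = 60°C
Primer B: A+T=11, G+C=5 → Tm = 2(11)+4(5) = 42°C
60°C vs 42°C → primer A is higher.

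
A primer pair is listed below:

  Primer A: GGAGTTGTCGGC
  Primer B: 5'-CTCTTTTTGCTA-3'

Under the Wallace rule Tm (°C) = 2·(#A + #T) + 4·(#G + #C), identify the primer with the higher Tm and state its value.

Primer A, 40°C

Primer A: A+T=4, G+C=8 → Tm = 2(4)+4(8) = 40°C
Primer B: A+T=8, G+C=4 → Tm = 2(8)+4(4) = 32°C
40°C vs 32°C → primer A is higher.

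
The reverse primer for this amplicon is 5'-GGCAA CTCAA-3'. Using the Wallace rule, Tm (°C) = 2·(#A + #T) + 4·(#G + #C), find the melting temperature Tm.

30°C

Counting bases: C=3, A=4, G=2, T=1
A+T = 5, G+C = 5
Tm = 4·5 + 2·5 = 20 + 10 = 30°C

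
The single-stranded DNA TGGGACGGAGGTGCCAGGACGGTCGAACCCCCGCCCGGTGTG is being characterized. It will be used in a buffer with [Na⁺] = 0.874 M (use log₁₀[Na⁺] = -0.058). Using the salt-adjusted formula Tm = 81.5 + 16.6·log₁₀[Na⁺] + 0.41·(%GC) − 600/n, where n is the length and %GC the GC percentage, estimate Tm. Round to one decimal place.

96.5°C

Length n = 42. A=6, G=18, C=13, T=5
G+C = 31, so %GC = 31/42 × 100 = 73.81%
Salt term: 16.6 × (-0.058) = -0.963
GC term: 0.41 × 73.81 = 30.262; length term: −600/42 = −14.286
Tm = 81.5 + (-0.963) + 30.262 − 14.286 = 96.513 → 96.5°C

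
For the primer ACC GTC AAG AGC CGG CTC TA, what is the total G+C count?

12

A=5, T=3, G=5, C=7
G+C = 5 + 7 = 12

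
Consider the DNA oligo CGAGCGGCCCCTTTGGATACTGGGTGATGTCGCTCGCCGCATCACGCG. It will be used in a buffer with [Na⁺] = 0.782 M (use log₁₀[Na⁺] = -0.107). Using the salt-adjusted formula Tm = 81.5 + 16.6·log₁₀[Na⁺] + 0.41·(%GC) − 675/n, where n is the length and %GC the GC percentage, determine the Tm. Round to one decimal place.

93.0°C

Length n = 48. Counting bases: T=10, C=16, G=16, A=6
G+C = 32, so %GC = 32/48 × 100 = 66.667%
Salt term: 16.6 × (-0.107) = -1.776
GC term: 0.41 × 66.667 = 27.333; length term: −675/48 = −14.062
Tm = 81.5 + (-1.776) + 27.333 − 14.062 = 92.995 → 93.0°C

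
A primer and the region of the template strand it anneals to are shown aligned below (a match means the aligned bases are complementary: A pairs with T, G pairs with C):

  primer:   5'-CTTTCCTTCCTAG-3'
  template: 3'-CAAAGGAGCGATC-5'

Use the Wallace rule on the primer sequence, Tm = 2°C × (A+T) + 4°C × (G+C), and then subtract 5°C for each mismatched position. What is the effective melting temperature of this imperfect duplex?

Primer base counts: A=1, T=6, G=1, C=5 → A+T=7, G+C=6
Perfect-match Tm = 2(7) + 4(6) = 14 + 24 = 38°C
Mismatches (positions where the bases are not complementary): 3 (at positions 1, 8, 9)
Effective Tm = 38 − 3×5 = 38 − 15 = 23°C

23°C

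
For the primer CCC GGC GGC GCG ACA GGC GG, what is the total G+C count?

G=10, T=0, C=8, A=2
Total G or C: 10 + 8 = 18

18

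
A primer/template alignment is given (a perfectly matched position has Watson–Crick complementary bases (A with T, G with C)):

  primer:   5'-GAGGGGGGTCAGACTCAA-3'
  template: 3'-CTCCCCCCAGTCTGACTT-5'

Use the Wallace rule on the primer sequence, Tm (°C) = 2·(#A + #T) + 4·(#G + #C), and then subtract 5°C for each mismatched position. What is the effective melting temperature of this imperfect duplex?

Primer base counts: A=5, T=2, G=8, C=3 → A+T=7, G+C=11
Perfect-match Tm = 2(7) + 4(11) = 14 + 44 = 58°C
Mismatches (positions where the bases are not complementary): 1 (at position 16)
Effective Tm = 58 − 1×5 = 58 − 5 = 53°C

53°C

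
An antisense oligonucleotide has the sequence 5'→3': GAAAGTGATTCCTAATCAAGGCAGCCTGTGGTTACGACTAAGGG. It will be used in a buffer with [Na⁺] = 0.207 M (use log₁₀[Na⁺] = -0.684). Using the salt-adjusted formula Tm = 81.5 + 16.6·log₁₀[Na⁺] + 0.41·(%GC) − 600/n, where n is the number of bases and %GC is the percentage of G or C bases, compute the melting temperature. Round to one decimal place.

Length n = 44. Counting bases: A=13, T=10, G=13, C=8
G+C = 21, so %GC = 21/44 × 100 = 47.727%
Salt term: 16.6 × (-0.684) = -11.354
GC term: 0.41 × 47.727 = 19.568; length term: −600/44 = −13.636
Tm = 81.5 + (-11.354) + 19.568 − 13.636 = 76.078 → 76.1°C

76.1°C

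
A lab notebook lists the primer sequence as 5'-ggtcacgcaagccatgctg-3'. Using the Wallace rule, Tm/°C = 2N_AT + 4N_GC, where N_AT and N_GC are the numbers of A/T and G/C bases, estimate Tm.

G=6, A=4, T=3, C=6
A+T = 7, G+C = 12
Tm = 2(7) + 4(12) = 14 + 48 = 62°C

62°C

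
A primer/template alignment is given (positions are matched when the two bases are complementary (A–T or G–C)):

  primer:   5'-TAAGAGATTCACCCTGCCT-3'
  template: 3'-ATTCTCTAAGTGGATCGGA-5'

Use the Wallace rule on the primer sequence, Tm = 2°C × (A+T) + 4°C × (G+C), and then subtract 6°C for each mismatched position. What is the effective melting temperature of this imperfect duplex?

Primer base counts: A=5, T=5, G=3, C=6 → A+T=10, G+C=9
Perfect-match Tm = 2(10) + 4(9) = 20 + 36 = 56°C
Mismatches (positions where the bases are not complementary): 2 (at positions 14, 15)
Effective Tm = 56 − 2×6 = 56 − 12 = 44°C

44°C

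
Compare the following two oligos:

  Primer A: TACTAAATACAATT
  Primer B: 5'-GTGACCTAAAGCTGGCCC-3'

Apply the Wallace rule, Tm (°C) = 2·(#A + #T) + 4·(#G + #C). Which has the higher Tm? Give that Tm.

Primer A: A+T=12, G+C=2 → Tm = 2(12)+4(2) = 32°C
Primer B: A+T=7, G+C=11 → Tm = 2(7)+4(11) = 58°C
32°C vs 58°C → primer B is higher.

Primer B, 58°C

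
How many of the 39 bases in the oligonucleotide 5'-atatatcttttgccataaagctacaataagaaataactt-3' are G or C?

9

Scanning the sequence gives C=6, A=17, G=3, T=13.
Total G or C: 3 + 6 = 9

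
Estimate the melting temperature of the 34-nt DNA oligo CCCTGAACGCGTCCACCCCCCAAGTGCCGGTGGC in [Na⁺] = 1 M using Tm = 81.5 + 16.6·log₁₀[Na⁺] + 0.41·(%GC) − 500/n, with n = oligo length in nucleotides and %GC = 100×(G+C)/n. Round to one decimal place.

96.9°C

Length n = 34. Counting bases: A=5, C=16, G=9, T=4
G+C = 25, so %GC = 25/34 × 100 = 73.529%
Salt term: 16.6 × (0) = 0
GC term: 0.41 × 73.529 = 30.147; length term: −500/34 = −14.706
Tm = 81.5 + (0) + 30.147 − 14.706 = 96.941 → 96.9°C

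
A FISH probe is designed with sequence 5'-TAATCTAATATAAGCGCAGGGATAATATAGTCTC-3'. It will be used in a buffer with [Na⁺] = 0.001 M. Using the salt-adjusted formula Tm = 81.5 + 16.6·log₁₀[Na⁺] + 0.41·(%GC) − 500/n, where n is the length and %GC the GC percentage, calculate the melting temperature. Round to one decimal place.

Length n = 34. Scanning the sequence gives G=6, T=10, A=13, C=5.
G+C = 11, so %GC = 11/34 × 100 = 32.353%
Salt term: 16.6 × (-3) = -49.8
GC term: 0.41 × 32.353 = 13.265; length term: −500/34 = −14.706
Tm = 81.5 + (-49.8) + 13.265 − 14.706 = 30.259 → 30.3°C

30.3°C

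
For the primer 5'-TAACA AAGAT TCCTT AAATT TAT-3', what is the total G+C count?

Base counts: G=1, C=3, T=9, A=10
Total G or C: 1 + 3 = 4

4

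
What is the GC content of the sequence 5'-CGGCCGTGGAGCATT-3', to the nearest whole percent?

Base counts: C=4, A=2, G=6, T=3
G+C = 6 + 4 = 10 out of 15 bases
%GC = 10/15 × 100 = 66.67% ≈ 67%

67%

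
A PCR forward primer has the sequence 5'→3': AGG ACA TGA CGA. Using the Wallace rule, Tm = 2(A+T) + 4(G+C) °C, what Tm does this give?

36°C

Scanning the sequence gives A=5, T=1, C=2, G=4.
So N_AT = 6 and N_GC = 6.
Tm = 4·6 + 2·6 = 24 + 12 = 36°C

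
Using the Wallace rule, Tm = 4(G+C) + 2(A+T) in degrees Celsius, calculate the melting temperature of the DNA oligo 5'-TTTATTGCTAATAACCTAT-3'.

46°C

Base counts: C=3, T=9, G=1, A=6
So N_AT = 15 and N_GC = 4.
Tm = 2×15 + 4×4 = 46°C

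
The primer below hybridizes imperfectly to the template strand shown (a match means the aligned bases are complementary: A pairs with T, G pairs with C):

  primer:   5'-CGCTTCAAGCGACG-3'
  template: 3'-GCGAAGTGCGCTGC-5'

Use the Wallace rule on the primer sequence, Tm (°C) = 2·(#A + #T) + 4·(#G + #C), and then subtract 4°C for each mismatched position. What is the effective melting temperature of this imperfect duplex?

Primer base counts: A=3, T=2, G=4, C=5 → A+T=5, G+C=9
Perfect-match Tm = 2(5) + 4(9) = 10 + 36 = 46°C
Mismatches (positions where the bases are not complementary): 1 (at position 8)
Effective Tm = 46 − 1×4 = 46 − 4 = 42°C

42°C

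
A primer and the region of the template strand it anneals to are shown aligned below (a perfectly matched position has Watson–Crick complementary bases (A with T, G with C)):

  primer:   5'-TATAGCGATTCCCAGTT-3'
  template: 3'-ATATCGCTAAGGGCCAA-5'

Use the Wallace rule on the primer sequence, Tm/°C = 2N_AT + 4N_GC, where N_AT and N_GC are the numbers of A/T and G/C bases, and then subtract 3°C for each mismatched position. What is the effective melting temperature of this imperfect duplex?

Primer base counts: A=4, T=6, G=3, C=4 → A+T=10, G+C=7
Perfect-match Tm = 2(10) + 4(7) = 20 + 28 = 48°C
Mismatches (positions where the bases are not complementary): 1 (at position 14)
Effective Tm = 48 − 1×3 = 48 − 3 = 45°C

45°C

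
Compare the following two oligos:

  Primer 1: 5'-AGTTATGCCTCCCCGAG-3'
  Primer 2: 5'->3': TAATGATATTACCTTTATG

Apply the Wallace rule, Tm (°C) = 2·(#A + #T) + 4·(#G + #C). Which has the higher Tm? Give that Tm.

Primer 1: A+T=7, G+C=10 → Tm = 2(7)+4(10) = 54°C
Primer 2: A+T=15, G+C=4 → Tm = 2(15)+4(4) = 46°C
54°C vs 46°C → primer 1 is higher.

Primer 1, 54°C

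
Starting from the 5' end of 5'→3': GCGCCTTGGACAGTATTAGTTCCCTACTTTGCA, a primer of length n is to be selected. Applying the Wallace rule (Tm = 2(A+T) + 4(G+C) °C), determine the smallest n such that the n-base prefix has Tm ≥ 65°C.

First 21 bases: GCGCCTTGGACAGTATTAGTT → Tm = 62°C (< 65°C)
First 22 bases: GCGCCTTGGACAGTATTAGTTC → Tm = 66°C (≥ 65°C)
Each additional base adds 2°C (A/T) or 4°C (G/C), so Tm is non-decreasing in n; n = 22 is the first length to reach 65°C.

n = 22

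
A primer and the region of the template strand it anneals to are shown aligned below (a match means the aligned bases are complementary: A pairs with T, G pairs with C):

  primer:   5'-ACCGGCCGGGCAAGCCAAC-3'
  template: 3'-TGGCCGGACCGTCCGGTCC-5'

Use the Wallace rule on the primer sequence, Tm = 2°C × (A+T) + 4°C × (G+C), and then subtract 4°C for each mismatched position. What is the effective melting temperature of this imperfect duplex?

50°C

Primer base counts: A=5, T=0, G=6, C=8 → A+T=5, G+C=14
Perfect-match Tm = 2(5) + 4(14) = 10 + 56 = 66°C
Mismatches (positions where the bases are not complementary): 4 (at positions 8, 13, 18, 19)
Effective Tm = 66 − 4×4 = 66 − 16 = 50°C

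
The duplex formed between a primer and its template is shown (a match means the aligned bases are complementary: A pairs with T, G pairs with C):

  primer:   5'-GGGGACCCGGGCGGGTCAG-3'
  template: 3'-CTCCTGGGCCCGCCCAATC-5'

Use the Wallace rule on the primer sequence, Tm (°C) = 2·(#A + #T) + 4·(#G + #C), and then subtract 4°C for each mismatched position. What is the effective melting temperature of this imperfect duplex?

62°C

Primer base counts: A=2, T=1, G=11, C=5 → A+T=3, G+C=16
Perfect-match Tm = 2(3) + 4(16) = 6 + 64 = 70°C
Mismatches (positions where the bases are not complementary): 2 (at positions 2, 17)
Effective Tm = 70 − 2×4 = 70 − 8 = 62°C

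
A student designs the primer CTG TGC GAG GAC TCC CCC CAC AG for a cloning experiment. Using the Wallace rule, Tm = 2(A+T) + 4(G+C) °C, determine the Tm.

Counting bases: C=10, G=6, T=3, A=4
A+T = 7, G+C = 16
Tm = 4·16 + 2·7 = 64 + 14 = 78°C

78°C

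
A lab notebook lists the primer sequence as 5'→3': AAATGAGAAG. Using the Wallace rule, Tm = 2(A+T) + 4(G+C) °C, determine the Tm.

Counting bases: T=1, A=6, C=0, G=3
AT pairs contribute 7, GC pairs contribute 3.
Tm = 2(7) + 4(3) = 14 + 12 = 26°C

26°C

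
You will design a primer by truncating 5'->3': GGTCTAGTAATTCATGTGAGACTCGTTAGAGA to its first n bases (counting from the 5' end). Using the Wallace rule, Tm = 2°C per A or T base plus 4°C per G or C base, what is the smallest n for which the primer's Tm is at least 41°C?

n = 16

First 15 bases: GGTCTAGTAATTCAT → Tm = 40°C (< 41°C)
First 16 bases: GGTCTAGTAATTCATG → Tm = 44°C (≥ 41°C)
Each additional base adds 2°C (A/T) or 4°C (G/C), so Tm is non-decreasing in n; n = 16 is the first length to reach 41°C.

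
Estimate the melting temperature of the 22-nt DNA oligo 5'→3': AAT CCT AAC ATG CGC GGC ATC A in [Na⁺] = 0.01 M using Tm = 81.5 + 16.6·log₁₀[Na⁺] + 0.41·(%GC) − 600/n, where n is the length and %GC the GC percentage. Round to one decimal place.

41.5°C

Length n = 22. Counting bases: T=4, G=4, A=7, C=7
G+C = 11, so %GC = 11/22 × 100 = 50%
Salt term: 16.6 × (-2) = -33.2
GC term: 0.41 × 50 = 20.5; length term: −600/22 = −27.273
Tm = 81.5 + (-33.2) + 20.5 − 27.273 = 41.527 → 41.5°C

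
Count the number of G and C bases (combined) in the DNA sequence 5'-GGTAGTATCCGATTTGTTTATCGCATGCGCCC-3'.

Counting bases: G=8, C=8, T=11, A=5
G+C = 8 + 8 = 16

16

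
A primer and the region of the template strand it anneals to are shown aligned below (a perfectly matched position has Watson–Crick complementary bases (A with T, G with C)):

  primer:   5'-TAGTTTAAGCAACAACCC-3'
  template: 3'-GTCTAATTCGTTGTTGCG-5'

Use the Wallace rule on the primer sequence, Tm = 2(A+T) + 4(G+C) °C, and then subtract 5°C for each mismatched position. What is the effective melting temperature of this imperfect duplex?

Primer base counts: A=7, T=4, G=2, C=5 → A+T=11, G+C=7
Perfect-match Tm = 2(11) + 4(7) = 22 + 28 = 50°C
Mismatches (positions where the bases are not complementary): 3 (at positions 1, 4, 17)
Effective Tm = 50 − 3×5 = 50 − 15 = 35°C

35°C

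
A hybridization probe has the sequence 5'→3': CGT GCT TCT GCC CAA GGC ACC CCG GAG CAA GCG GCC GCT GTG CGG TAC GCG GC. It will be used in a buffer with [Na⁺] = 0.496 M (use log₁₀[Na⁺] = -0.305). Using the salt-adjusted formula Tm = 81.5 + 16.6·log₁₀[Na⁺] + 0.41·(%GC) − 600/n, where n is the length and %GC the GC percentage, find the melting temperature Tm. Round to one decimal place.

95.3°C

Length n = 53. G=19, T=7, A=7, C=20
G+C = 39, so %GC = 39/53 × 100 = 73.585%
Salt term: 16.6 × (-0.305) = -5.063
GC term: 0.41 × 73.585 = 30.17; length term: −600/53 = −11.321
Tm = 81.5 + (-5.063) + 30.17 − 11.321 = 95.286 → 95.3°C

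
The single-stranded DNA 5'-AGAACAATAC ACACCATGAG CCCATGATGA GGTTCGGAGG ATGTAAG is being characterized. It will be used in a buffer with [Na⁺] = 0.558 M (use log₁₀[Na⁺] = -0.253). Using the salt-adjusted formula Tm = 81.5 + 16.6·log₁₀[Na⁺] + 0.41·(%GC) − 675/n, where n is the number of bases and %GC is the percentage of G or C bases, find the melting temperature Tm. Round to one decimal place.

82.1°C

Length n = 47. Base counts: C=9, G=13, T=8, A=17
G+C = 22, so %GC = 22/47 × 100 = 46.809%
Salt term: 16.6 × (-0.253) = -4.2
GC term: 0.41 × 46.809 = 19.192; length term: −675/47 = −14.362
Tm = 81.5 + (-4.2) + 19.192 − 14.362 = 82.13 → 82.1°C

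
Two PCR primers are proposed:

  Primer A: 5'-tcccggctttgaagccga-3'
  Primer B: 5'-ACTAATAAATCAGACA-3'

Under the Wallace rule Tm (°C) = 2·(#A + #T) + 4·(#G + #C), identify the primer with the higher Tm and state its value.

Primer A, 58°C

Primer A: A+T=7, G+C=11 → Tm = 2(7)+4(11) = 58°C
Primer B: A+T=12, G+C=4 → Tm = 2(12)+4(4) = 40°C
58°C vs 40°C → primer A is higher.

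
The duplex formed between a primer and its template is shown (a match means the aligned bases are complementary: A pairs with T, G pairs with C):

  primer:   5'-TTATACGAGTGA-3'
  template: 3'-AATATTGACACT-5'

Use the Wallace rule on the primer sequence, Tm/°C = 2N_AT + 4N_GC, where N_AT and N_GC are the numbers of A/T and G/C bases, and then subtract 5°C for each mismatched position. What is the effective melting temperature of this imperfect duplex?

17°C

Primer base counts: A=4, T=4, G=3, C=1 → A+T=8, G+C=4
Perfect-match Tm = 2(8) + 4(4) = 16 + 16 = 32°C
Mismatches (positions where the bases are not complementary): 3 (at positions 6, 7, 8)
Effective Tm = 32 − 3×5 = 32 − 15 = 17°C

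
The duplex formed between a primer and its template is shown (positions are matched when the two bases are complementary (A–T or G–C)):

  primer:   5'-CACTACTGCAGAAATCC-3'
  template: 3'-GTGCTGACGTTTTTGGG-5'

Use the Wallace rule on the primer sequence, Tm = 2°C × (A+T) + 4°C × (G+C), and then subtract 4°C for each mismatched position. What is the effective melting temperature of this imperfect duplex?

38°C

Primer base counts: A=6, T=3, G=2, C=6 → A+T=9, G+C=8
Perfect-match Tm = 2(9) + 4(8) = 18 + 32 = 50°C
Mismatches (positions where the bases are not complementary): 3 (at positions 4, 11, 15)
Effective Tm = 50 − 3×4 = 50 − 12 = 38°C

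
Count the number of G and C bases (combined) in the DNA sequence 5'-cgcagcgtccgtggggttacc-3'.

15

G=8, A=2, T=4, C=7
Total G or C: 8 + 7 = 15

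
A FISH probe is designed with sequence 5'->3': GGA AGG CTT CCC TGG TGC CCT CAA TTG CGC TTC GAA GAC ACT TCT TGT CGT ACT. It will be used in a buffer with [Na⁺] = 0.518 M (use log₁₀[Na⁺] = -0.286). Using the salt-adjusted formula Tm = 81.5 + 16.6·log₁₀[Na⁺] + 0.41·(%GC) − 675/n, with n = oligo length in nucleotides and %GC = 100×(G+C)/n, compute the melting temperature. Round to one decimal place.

Length n = 54. Counting bases: T=16, A=9, G=13, C=16
G+C = 29, so %GC = 29/54 × 100 = 53.704%
Salt term: 16.6 × (-0.286) = -4.748
GC term: 0.41 × 53.704 = 22.019; length term: −675/54 = −12.5
Tm = 81.5 + (-4.748) + 22.019 − 12.5 = 86.271 → 86.3°C

86.3°C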